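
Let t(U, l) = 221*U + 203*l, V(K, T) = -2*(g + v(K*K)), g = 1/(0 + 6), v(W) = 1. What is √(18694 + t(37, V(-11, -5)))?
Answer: 2*√59394/3 ≈ 162.47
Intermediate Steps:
g = ⅙ (g = 1/6 = ⅙ ≈ 0.16667)
V(K, T) = -7/3 (V(K, T) = -2*(⅙ + 1) = -2*7/6 = -7/3)
t(U, l) = 203*l + 221*U
√(18694 + t(37, V(-11, -5))) = √(18694 + (203*(-7/3) + 221*37)) = √(18694 + (-1421/3 + 8177)) = √(18694 + 23110/3) = √(79192/3) = 2*√59394/3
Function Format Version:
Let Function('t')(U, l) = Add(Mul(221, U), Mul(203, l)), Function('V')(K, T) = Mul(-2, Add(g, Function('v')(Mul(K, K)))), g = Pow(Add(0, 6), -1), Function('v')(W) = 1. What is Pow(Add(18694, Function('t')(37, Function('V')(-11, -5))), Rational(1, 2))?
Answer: Mul(Rational(2, 3), Pow(59394, Rational(1, 2))) ≈ 162.47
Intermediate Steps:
g = Rational(1, 6) (g = Pow(6, -1) = Rational(1, 6) ≈ 0.16667)
Function('V')(K, T) = Rational(-7, 3) (Function('V')(K, T) = Mul(-2, Add(Rational(1, 6), 1)) = Mul(-2, Rational(7, 6)) = Rational(-7, 3))
Function('t')(U, l) = Add(Mul(203, l), Mul(221, U))
Pow(Add(18694, Function('t')(37, Function('V')(-11, -5))), Rational(1, 2)) = Pow(Add(18694, Add(Mul(203, Rational(-7, 3)), Mul(221, 37))), Rational(1, 2)) = Pow(Add(18694, Add(Rational(-1421, 3), 8177)), Rational(1, 2)) = Pow(Add(18694, Rational(23110, 3)), Rational(1, 2)) = Pow(Rational(79192, 3), Rational(1, 2)) = Mul(Rational(2, 3), Pow(59394, Rational(1, 2)))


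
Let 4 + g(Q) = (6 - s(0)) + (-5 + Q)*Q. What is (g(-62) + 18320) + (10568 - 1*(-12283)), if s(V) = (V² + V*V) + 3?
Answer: 45324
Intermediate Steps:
s(V) = 3 + 2*V² (s(V) = (V² + V²) + 3 = 2*V² + 3 = 3 + 2*V²)
g(Q) = -1 + Q*(-5 + Q) (g(Q) = -4 + ((6 - (3 + 2*0²)) + (-5 + Q)*Q) = -4 + ((6 - (3 + 2*0)) + Q*(-5 + Q)) = -4 + ((6 - (3 + 0)) + Q*(-5 + Q)) = -4 + ((6 - 1*3) + Q*(-5 + Q)) = -4 + ((6 - 3) + Q*(-5 + Q)) = -4 + (3 + Q*(-5 + Q)) = -1 + Q*(-5 + Q))
(g(-62) + 18320) + (10568 - 1*(-12283)) = ((-1 + (-62)² - 5*(-62)) + 18320) + (10568 - 1*(-12283)) = ((-1 + 3844 + 310) + 18320) + (10568 + 12283) = (4153 + 18320) + 22851 = 22473 + 22851 = 45324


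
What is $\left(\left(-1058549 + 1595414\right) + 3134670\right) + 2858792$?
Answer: $6530327$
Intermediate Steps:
$\left(\left(-1058549 + 1595414\right) + 3134670\right) + 2858792 = \left(536865 + 3134670\right) + 2858792 = 3671535 + 2858792 = 6530327$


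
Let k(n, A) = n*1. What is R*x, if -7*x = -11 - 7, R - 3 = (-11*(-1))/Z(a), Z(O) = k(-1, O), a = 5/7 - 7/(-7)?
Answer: -144/7 ≈ -20.571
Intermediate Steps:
k(n, A) = n
a = 12/7 (a = 5*(⅐) - 7*(-⅐) = 5/7 + 1 = 12/7 ≈ 1.7143)
Z(O) = -1
R = -8 (R = 3 - 11*(-1)/(-1) = 3 + 11*(-1) = 3 - 11 = -8)
x = 18/7 (x = -(-11 - 7)/7 = -⅐*(-18) = 18/7 ≈ 2.5714)
R*x = -8*18/7 = -144/7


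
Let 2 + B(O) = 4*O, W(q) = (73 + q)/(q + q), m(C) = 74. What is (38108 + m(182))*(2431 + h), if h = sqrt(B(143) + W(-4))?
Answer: 92820442 + 57273*sqrt(998)/2 ≈ 9.3725e+7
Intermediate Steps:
W(q) = (73 + q)/(2*q) (W(q) = (73 + q)/((2*q)) = (73 + q)*(1/(2*q)) = (73 + q)/(2*q))
B(O) = -2 + 4*O
h = 3*sqrt(998)/4 (h = sqrt((-2 + 4*143) + (1/2)*(73 - 4)/(-4)) = sqrt((-2 + 572) + (1/2)*(-1/4)*69) = sqrt(570 - 69/8) = sqrt(4491/8) = 3*sqrt(998)/4 ≈ 23.693)
(38108 + m(182))*(2431 + h) = (38108 + 74)*(2431 + 3*sqrt(998)/4) = 38182*(2431 + 3*sqrt(998)/4) = 92820442 + 57273*sqrt(998)/2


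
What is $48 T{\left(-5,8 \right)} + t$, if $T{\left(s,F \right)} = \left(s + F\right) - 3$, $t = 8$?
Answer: $8$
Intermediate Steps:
$T{\left(s,F \right)} = -3 + F + s$ ($T{\left(s,F \right)} = \left(F + s\right) - 3 = -3 + F + s$)
$48 T{\left(-5,8 \right)} + t = 48 \left(-3 + 8 - 5\right) + 8 = 48 \cdot 0 + 8 = 0 + 8 = 8$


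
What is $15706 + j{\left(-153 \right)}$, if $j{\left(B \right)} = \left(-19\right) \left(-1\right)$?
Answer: $15725$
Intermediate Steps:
$j{\left(B \right)} = 19$
$15706 + j{\left(-153 \right)} = 15706 + 19 = 15725$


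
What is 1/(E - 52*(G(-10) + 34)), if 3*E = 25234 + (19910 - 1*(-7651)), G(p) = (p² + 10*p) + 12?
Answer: 3/45619 ≈ 6.5762e-5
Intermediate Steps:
G(p) = 12 + p² + 10*p
E = 52795/3 (E = (25234 + (19910 - 1*(-7651)))/3 = (25234 + (19910 + 7651))/3 = (25234 + 27561)/3 = (⅓)*52795 = 52795/3 ≈ 17598.)
1/(E - 52*(G(-10) + 34)) = 1/(52795/3 - 52*((12 + (-10)² + 10*(-10)) + 34)) = 1/(52795/3 - 52*((12 + 100 - 100) + 34)) = 1/(52795/3 - 52*(12 + 34)) = 1/(52795/3 - 52*46) = 1/(52795/3 - 2392) = 1/(45619/3) = 3/45619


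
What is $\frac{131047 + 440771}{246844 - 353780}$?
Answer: $- \frac{285909}{53468} \approx -5.3473$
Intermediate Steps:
$\frac{131047 + 440771}{246844 - 353780} = \frac{571818}{-106936} = 571818 \left(- \frac{1}{106936}\right) = - \frac{285909}{53468}$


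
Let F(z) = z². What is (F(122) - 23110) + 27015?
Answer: 18789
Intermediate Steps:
(F(122) - 23110) + 27015 = (122² - 23110) + 27015 = (14884 - 23110) + 27015 = -8226 + 27015 = 18789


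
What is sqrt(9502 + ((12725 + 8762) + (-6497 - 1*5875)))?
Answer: sqrt(18617) ≈ 136.44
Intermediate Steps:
sqrt(9502 + ((12725 + 8762) + (-6497 - 1*5875))) = sqrt(9502 + (21487 + (-6497 - 5875))) = sqrt(9502 + (21487 - 12372)) = sqrt(9502 + 9115) = sqrt(18617)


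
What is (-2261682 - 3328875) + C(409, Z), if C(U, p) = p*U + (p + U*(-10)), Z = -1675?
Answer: -6281397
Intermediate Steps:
C(U, p) = p - 10*U + U*p (C(U, p) = U*p + (p - 10*U) = p - 10*U + U*p)
(-2261682 - 3328875) + C(409, Z) = (-2261682 - 3328875) + (-1675 - 10*409 + 409*(-1675)) = -5590557 + (-1675 - 4090 - 685075) = -5590557 - 690840 = -6281397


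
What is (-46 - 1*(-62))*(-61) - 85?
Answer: -1061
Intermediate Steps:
(-46 - 1*(-62))*(-61) - 85 = (-46 + 62)*(-61) - 85 = 16*(-61) - 85 = -976 - 85 = -1061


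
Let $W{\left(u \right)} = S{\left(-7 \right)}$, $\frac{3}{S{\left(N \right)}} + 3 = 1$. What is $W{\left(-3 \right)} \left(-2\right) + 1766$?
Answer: $1769$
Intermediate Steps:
$S{\left(N \right)} = - \frac{3}{2}$ ($S{\left(N \right)} = \frac{3}{-3 + 1} = \frac{3}{-2} = 3 \left(- \frac{1}{2}\right) = - \frac{3}{2}$)
$W{\left(u \right)} = - \frac{3}{2}$
$W{\left(-3 \right)} \left(-2\right) + 1766 = \left(- \frac{3}{2}\right) \left(-2\right) + 1766 = 3 + 1766 = 1769$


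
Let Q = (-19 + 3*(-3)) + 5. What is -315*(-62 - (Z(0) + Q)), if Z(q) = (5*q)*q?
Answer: 12285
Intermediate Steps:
Q = -23 (Q = (-19 - 9) + 5 = -28 + 5 = -23)
Z(q) = 5*q**2
-315*(-62 - (Z(0) + Q)) = -315*(-62 - (5*0**2 - 23)) = -315*(-62 - (5*0 - 23)) = -315*(-62 - (0 - 23)) = -315*(-62 - 1*(-23)) = -315*(-62 + 23) = -315*(-39) = 12285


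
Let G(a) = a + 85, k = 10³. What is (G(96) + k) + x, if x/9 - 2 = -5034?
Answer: -44107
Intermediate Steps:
x = -45288 (x = 18 + 9*(-5034) = 18 - 45306 = -45288)
k = 1000
G(a) = 85 + a
(G(96) + k) + x = ((85 + 96) + 1000) - 45288 = (181 + 1000) - 45288 = 1181 - 45288 = -44107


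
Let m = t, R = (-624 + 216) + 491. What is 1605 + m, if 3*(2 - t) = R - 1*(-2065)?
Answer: 891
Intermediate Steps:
R = 83 (R = -408 + 491 = 83)
t = -714 (t = 2 - (83 - 1*(-2065))/3 = 2 - (83 + 2065)/3 = 2 - ⅓*2148 = 2 - 716 = -714)
m = -714
1605 + m = 1605 - 714 = 891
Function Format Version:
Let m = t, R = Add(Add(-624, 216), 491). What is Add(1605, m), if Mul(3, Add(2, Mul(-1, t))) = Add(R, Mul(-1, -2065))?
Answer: 891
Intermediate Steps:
R = 83 (R = Add(-408, 491) = 83)
t = -714 (t = Add(2, Mul(Rational(-1, 3), Add(83, Mul(-1, -2065)))) = Add(2, Mul(Rational(-1, 3), Add(83, 2065))) = Add(2, Mul(Rational(-1, 3), 2148)) = Add(2, -716) = -714)
m = -714
Add(1605, m) = Add(1605, -714) = 891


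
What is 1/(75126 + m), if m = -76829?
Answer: -1/1703 ≈ -0.00058720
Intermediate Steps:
1/(75126 + m) = 1/(75126 - 76829) = 1/(-1703) = -1/1703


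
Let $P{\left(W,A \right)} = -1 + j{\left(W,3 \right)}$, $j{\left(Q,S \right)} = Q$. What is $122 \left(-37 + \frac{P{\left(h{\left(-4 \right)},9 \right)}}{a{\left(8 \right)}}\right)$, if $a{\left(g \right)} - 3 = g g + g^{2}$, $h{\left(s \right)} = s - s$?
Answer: $- \frac{591456}{131} \approx -4514.9$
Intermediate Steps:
$h{\left(s \right)} = 0$
$a{\left(g \right)} = 3 + 2 g^{2}$ ($a{\left(g \right)} = 3 + \left(g g + g^{2}\right) = 3 + \left(g^{2} + g^{2}\right) = 3 + 2 g^{2}$)
$P{\left(W,A \right)} = -1 + W$
$122 \left(-37 + \frac{P{\left(h{\left(-4 \right)},9 \right)}}{a{\left(8 \right)}}\right) = 122 \left(-37 + \frac{-1 + 0}{3 + 2 \cdot 8^{2}}\right) = 122 \left(-37 - \frac{1}{3 + 2 \cdot 64}\right) = 122 \left(-37 - \frac{1}{3 + 128}\right) = 122 \left(-37 - \frac{1}{131}\right) = 122 \left(- \frac{4848}{131}\right) = - \frac{591456}{131}$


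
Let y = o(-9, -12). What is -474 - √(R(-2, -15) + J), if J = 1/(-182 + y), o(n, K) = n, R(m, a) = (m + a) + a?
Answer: -474 - I*√1167583/191 ≈ -474.0 - 5.6573*I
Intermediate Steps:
R(m, a) = m + 2*a (R(m, a) = (a + m) + a = m + 2*a)
y = -9
J = -1/191 (J = 1/(-182 - 9) = 1/(-191) = -1/191 ≈ -0.0052356)
-474 - √(R(-2, -15) + J) = -474 - √((-2 + 2*(-15)) - 1/191) = -474 - √((-2 - 30) - 1/191) = -474 - √(-32 - 1/191) = -474 - √(-6113/191) = -474 - I*√1167583/191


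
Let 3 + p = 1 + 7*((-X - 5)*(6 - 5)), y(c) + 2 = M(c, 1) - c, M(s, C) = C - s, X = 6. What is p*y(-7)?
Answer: -1027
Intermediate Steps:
y(c) = -1 - 2*c (y(c) = -2 + ((1 - c) - c) = -2 + (1 - 2*c) = -1 - 2*c)
p = -79 (p = -3 + (1 + 7*((-1*6 - 5)*(6 - 5))) = -3 + (1 + 7*((-6 - 5)*1)) = -3 + (1 + 7*(-11*1)) = -3 + (1 + 7*(-11)) = -3 + (1 - 77) = -3 - 76 = -79)
p*y(-7) = -79*(-1 - 2*(-7)) = -79*(-1 + 14) = -79*13 = -1027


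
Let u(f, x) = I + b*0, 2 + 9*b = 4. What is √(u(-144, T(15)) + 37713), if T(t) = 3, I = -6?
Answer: √37707 ≈ 194.18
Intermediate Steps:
b = 2/9 (b = -2/9 + (⅑)*4 = -2/9 + 4/9 = 2/9 ≈ 0.22222)
u(f, x) = -6 (u(f, x) = -6 + (2/9)*0 = -6 + 0 = -6)
√(u(-144, T(15)) + 37713) = √(-6 + 37713) = √37707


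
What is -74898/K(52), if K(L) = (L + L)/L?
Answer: -37449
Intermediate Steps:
K(L) = 2 (K(L) = (2*L)/L = 2)
-74898/K(52) = -74898/2 = -74898*½ = -37449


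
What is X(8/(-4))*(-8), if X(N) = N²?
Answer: -32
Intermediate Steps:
X(8/(-4))*(-8) = (8/(-4))²*(-8) = (8*(-¼))²*(-8) = (-2)²*(-8) = 4*(-8) = -32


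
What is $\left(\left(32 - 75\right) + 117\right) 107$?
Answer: $7918$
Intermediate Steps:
$\left(\left(32 - 75\right) + 117\right) 107 = \left(-43 + 117\right) 107 = 74 \cdot 107 = 7918$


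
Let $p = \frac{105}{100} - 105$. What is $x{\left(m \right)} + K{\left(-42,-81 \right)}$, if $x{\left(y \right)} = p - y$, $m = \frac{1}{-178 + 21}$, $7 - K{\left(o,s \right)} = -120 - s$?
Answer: $- \frac{181943}{3140} \approx -57.944$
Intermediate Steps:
$K{\left(o,s \right)} = 127 + s$ ($K{\left(o,s \right)} = 7 - \left(-120 - s\right) = 7 + \left(120 + s\right) = 127 + s$)
$m = - \frac{1}{157}$ ($m = \frac{1}{-157} = - \frac{1}{157} \approx -0.0063694$)
$p = - \frac{2079}{20}$ ($p = 105 \cdot \frac{1}{100} - 105 = \frac{21}{20} - 105 = - \frac{2079}{20} \approx -103.95$)
$x{\left(y \right)} = - \frac{2079}{20} - y$
$x{\left(m \right)} + K{\left(-42,-81 \right)} = \left(- \frac{2079}{20} - - \frac{1}{157}\right) + \left(127 - 81\right) = \left(- \frac{2079}{20} + \frac{1}{157}\right) + 46 = - \frac{326383}{3140} + 46 = - \frac{181943}{3140}$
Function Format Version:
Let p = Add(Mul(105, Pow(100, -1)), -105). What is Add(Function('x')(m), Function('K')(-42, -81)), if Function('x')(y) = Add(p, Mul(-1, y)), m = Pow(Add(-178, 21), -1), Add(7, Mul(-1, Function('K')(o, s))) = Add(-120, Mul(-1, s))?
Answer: Rational(-181943, 3140) ≈ -57.944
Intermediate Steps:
Function('K')(o, s) = Add(127, s) (Function('K')(o, s) = Add(7, Mul(-1, Add(-120, Mul(-1, s)))) = Add(7, Add(120, s)) = Add(127, s))
m = Rational(-1, 157) (m = Pow(-157, -1) = Rational(-1, 157) ≈ -0.0063694)
p = Rational(-2079, 20) (p = Add(Mul(105, Rational(1, 100)), -105) = Add(Rational(21, 20), -105) = Rational(-2079, 20) ≈ -103.95)
Function('x')(y) = Add(Rational(-2079, 20), Mul(-1, y))
Add(Function('x')(m), Function('K')(-42, -81)) = Add(Add(Rational(-2079, 20), Mul(-1, Rational(-1, 157))), Add(127, -81)) = Add(Add(Rational(-2079, 20), Rational(1, 157)), 46) = Add(Rational(-326383, 3140), 46) = Rational(-181943, 3140)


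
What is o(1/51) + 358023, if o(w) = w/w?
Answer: 358024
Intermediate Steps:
o(w) = 1
o(1/51) + 358023 = 1 + 358023 = 358024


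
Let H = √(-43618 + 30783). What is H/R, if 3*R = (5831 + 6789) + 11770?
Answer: I*√12835/8130 ≈ 0.013935*I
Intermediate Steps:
H = I*√12835 (H = √(-12835) = I*√12835 ≈ 113.29*I)
R = 8130 (R = ((5831 + 6789) + 11770)/3 = (12620 + 11770)/3 = (⅓)*24390 = 8130)
H/R = (I*√12835)/8130 = (I*√12835)*(1/8130) = I*√12835/8130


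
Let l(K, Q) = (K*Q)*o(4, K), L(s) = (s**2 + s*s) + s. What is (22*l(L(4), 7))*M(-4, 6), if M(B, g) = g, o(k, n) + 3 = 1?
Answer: -66528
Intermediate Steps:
o(k, n) = -2 (o(k, n) = -3 + 1 = -2)
L(s) = s + 2*s**2 (L(s) = (s**2 + s**2) + s = 2*s**2 + s = s + 2*s**2)
l(K, Q) = -2*K*Q (l(K, Q) = (K*Q)*(-2) = -2*K*Q)
(22*l(L(4), 7))*M(-4, 6) = (22*(-2*4*(1 + 2*4)*7))*6 = (22*(-2*4*(1 + 8)*7))*6 = (22*(-2*4*9*7))*6 = (22*(-2*36*7))*6 = (22*(-504))*6 = -11088*6 = -66528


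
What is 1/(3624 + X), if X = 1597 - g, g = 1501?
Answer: 1/3720 ≈ 0.00026882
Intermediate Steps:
X = 96 (X = 1597 - 1*1501 = 1597 - 1501 = 96)
1/(3624 + X) = 1/(3624 + 96) = 1/3720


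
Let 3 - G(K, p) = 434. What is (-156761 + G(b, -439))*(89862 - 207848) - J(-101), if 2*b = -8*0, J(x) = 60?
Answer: 18546455252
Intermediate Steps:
b = 0 (b = (-8*0)/2 = (1/2)*0 = 0)
G(K, p) = -431 (G(K, p) = 3 - 1*434 = 3 - 434 = -431)
(-156761 + G(b, -439))*(89862 - 207848) - J(-101) = (-156761 - 431)*(89862 - 207848) - 1*60 = -157192*(-117986) - 60 = 18546455312 - 60 = 18546455252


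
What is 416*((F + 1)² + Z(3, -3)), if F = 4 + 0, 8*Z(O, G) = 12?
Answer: 11024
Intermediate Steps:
Z(O, G) = 3/2 (Z(O, G) = (⅛)*12 = 3/2)
F = 4
416*((F + 1)² + Z(3, -3)) = 416*((4 + 1)² + 3/2) = 416*(5² + 3/2) = 416*(25 + 3/2) = 416*(53/2) = 11024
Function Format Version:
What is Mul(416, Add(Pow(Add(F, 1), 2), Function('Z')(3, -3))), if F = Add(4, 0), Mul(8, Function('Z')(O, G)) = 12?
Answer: 11024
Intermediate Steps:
Function('Z')(O, G) = Rational(3, 2) (Function('Z')(O, G) = Mul(Rational(1, 8), 12) = Rational(3, 2))
F = 4
Mul(416, Add(Pow(Add(F, 1), 2), Function('Z')(3, -3))) = Mul(416, Add(Pow(Add(4, 1), 2), Rational(3, 2))) = Mul(416, Add(Pow(5, 2), Rational(3, 2))) = Mul(416, Add(25, Rational(3, 2))) = Mul(416, Rational(53, 2)) = 11024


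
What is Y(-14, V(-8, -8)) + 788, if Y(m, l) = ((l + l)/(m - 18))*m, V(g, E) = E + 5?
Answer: 6283/8 ≈ 785.38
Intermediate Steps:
V(g, E) = 5 + E
Y(m, l) = 2*l*m/(-18 + m) (Y(m, l) = ((2*l)/(-18 + m))*m = (2*l/(-18 + m))*m = 2*l*m/(-18 + m))
Y(-14, V(-8, -8)) + 788 = 2*(5 - 8)*(-14)/(-18 - 14) + 788 = 2*(-3)*(-14)/(-32) + 788 = 2*(-3)*(-14)*(-1/32) + 788 = -21/8 + 788 = 6283/8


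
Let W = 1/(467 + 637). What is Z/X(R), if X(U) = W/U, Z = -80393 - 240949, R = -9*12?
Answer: 38314249344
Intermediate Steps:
R = -108
W = 1/1104 ≈ 0.00090580
Z = -321342
X(U) = 1/(1104*U)
Z/X(R) = -321342/((1/1104)/(-108)) = -321342/((1/1104)*(-1/108)) = -321342/(-1/119232) = -321342*(-119232) = 38314249344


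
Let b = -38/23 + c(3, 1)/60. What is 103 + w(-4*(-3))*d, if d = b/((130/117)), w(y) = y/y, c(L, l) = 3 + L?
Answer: 233687/2300 ≈ 101.60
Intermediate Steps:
b = -357/230 (b = -38/23 + (3 + 3)/60 = -38*1/23 + 6*(1/60) = -38/23 + 1/10 = -357/230 ≈ -1.5522)
w(y) = 1
d = -3213/2300 (d = -357/(230*(130/117)) = -357/(230*(130*(1/117))) = -357/(230*10/9) = -357/230*9/10 = -3213/2300 ≈ -1.3970)
103 + w(-4*(-3))*d = 103 + 1*(-3213/2300) = 103 - 3213/2300 = 233687/2300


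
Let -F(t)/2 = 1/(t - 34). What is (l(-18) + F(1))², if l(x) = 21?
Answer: 483025/1089 ≈ 443.55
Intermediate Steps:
F(t) = -2/(-34 + t) (F(t) = -2/(t - 34) = -2/(-34 + t))
(l(-18) + F(1))² = (21 - 2/(-34 + 1))² = (21 - 2/(-33))² = (21 - 2*(-1/33))² = (21 + 2/33)² = (695/33)² = 483025/1089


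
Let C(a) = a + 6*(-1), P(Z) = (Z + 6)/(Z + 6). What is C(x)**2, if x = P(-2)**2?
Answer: 25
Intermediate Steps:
P(Z) = 1 (P(Z) = (6 + Z)/(6 + Z) = 1)
x = 1 (x = 1**2 = 1)
C(a) = -6 + a (C(a) = a - 6 = -6 + a)
C(x)**2 = (-6 + 1)**2 = (-5)**2 = 25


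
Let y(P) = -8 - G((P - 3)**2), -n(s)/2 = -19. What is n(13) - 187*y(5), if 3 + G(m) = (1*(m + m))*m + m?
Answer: 7705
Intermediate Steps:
n(s) = 38 (n(s) = -2*(-19) = 38)
G(m) = -3 + m + 2*m**2 (G(m) = -3 + ((1*(m + m))*m + m) = -3 + ((1*(2*m))*m + m) = -3 + ((2*m)*m + m) = -3 + (2*m**2 + m) = -3 + (m + 2*m**2) = -3 + m + 2*m**2)
y(P) = -5 - (-3 + P)**2 - 2*(-3 + P)**4 (y(P) = -8 - (-3 + (P - 3)**2 + 2*((P - 3)**2)**2) = -8 - (-3 + (-3 + P)**2 + 2*((-3 + P)**2)**2) = -8 - (-3 + (-3 + P)**2 + 2*(-3 + P)**4) = -8 + (3 - (-3 + P)**2 - 2*(-3 + P)**4) = -5 - (-3 + P)**2 - 2*(-3 + P)**4)
n(13) - 187*y(5) = 38 - 187*(-5 - (-3 + 5)**2 - 2*(-3 + 5)**4) = 38 - 187*(-5 - 1*2**2 - 2*2**4) = 38 - 187*(-5 - 1*4 - 2*16) = 38 - 187*(-5 - 4 - 32) = 38 - 187*(-41) = 38 + 7667 = 7705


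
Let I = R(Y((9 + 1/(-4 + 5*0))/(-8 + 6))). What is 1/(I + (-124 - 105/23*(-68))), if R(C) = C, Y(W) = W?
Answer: 184/33499 ≈ 0.0054927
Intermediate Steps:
I = -35/8 (I = (9 + 1/(-4 + 5*0))/(-8 + 6) = (9 + 1/(-4 + 0))/(-2) = (9 + 1/(-4))*(-½) = (9 - ¼)*(-½) = (35/4)*(-½) = -35/8 ≈ -4.3750)
1/(I + (-124 - 105/23*(-68))) = 1/(-35/8 + (-124 - 105/23*(-68))) = 1/(-35/8 + (-124 + 7140/23)) = 1/(-35/8 + 4288/23) = 1/(33499/184) = 184/33499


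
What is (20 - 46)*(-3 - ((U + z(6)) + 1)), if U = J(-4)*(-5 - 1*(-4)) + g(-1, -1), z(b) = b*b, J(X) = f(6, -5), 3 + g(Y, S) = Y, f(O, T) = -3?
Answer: 1014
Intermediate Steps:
g(Y, S) = -3 + Y
J(X) = -3
z(b) = b**2
U = -1 (U = -3*(-5 - 1*(-4)) + (-3 - 1) = -3*(-5 + 4) - 4 = -3*(-1) - 4 = 3 - 4 = -1)
(20 - 46)*(-3 - ((U + z(6)) + 1)) = (20 - 46)*(-3 - ((-1 + 6**2) + 1)) = -26*(-3 - ((-1 + 36) + 1)) = -26*(-3 - (35 + 1)) = -26*(-3 - 1*36) = -26*(-3 - 36) = -26*(-39) = 1014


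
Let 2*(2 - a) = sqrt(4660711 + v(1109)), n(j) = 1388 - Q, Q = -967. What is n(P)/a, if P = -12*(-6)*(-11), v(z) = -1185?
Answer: -628/155317 - 157*sqrt(4659526)/155317 ≈ -2.1860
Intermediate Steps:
P = -792 (P = 72*(-11) = -792)
n(j) = 2355 (n(j) = 1388 - 1*(-967) = 1388 + 967 = 2355)
a = 2 - sqrt(4659526)/2 (a = 2 - sqrt(4660711 - 1185)/2 = 2 - sqrt(4659526)/2 ≈ -1077.3)
n(P)/a = 2355/(2 - sqrt(4659526)/2)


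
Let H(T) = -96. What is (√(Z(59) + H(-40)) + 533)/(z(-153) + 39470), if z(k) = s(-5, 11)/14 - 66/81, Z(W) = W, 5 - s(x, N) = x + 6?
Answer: 100737/7459730 + 189*I*√37/7459730 ≈ 0.013504 + 0.00015411*I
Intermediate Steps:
s(x, N) = -1 - x (s(x, N) = 5 - (x + 6) = 5 - (6 + x) = 5 + (-6 - x) = -1 - x)
z(k) = -100/189 (z(k) = (-1 - 1*(-5))/14 - 66/81 = (-1 + 5)*(1/14) - 66*1/81 = 4*(1/14) - 22/27 = 2/7 - 22/27 = -100/189)
(√(Z(59) + H(-40)) + 533)/(z(-153) + 39470) = (√(59 - 96) + 533)/(-100/189 + 39470) = (√(-37) + 533)/(7459730/189) = (I*√37 + 533)*(189/7459730) = (533 + I*√37)*(189/7459730) = 100737/7459730 + 189*I*√37/7459730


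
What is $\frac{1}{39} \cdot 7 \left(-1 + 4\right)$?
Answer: $\frac{7}{13} \approx 0.53846$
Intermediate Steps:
$\frac{1}{39} \cdot 7 \left(-1 + 4\right) = \frac{1}{39} \cdot 7 \cdot 3 = \frac{7}{39} \cdot 3 = \frac{7}{13}$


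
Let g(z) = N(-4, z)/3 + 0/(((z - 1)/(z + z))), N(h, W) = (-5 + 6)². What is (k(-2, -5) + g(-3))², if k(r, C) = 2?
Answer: 49/9 ≈ 5.4444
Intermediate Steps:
N(h, W) = 1 (N(h, W) = 1² = 1)
g(z) = ⅓ (g(z) = 1/3 + 0/(((z - 1)/(z + z))) = 1*(⅓) + 0/(((-1 + z)/((2*z)))) = ⅓ + 0/(((-1 + z)*(1/(2*z)))) = ⅓ + 0/(((-1 + z)/(2*z))) = ⅓ + 0*(2*z/(-1 + z)) = ⅓ + 0 = ⅓)
(k(-2, -5) + g(-3))² = (2 + ⅓)² = (7/3)² = 49/9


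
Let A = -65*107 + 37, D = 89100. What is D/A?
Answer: -14850/1153 ≈ -12.879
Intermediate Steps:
A = -6918 (A = -6955 + 37 = -6918)
D/A = 89100/(-6918) = 89100*(-1/6918) = -14850/1153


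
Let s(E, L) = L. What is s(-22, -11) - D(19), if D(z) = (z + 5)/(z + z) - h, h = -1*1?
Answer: -240/19 ≈ -12.632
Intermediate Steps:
h = -1
D(z) = 1 + (5 + z)/(2*z) (D(z) = (z + 5)/(z + z) - 1*(-1) = (5 + z)/((2*z)) + 1 = (5 + z)*(1/(2*z)) + 1 = (5 + z)/(2*z) + 1 = 1 + (5 + z)/(2*z))
s(-22, -11) - D(19) = -11 - (5 + 3*19)/(2*19) = -11 - (5 + 57)/(2*19) = -11 - 62/(2*19) = -11 - 1*31/19 = -11 - 31/19 = -240/19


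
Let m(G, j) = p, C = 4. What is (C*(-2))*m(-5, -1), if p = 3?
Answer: -24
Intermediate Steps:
m(G, j) = 3
(C*(-2))*m(-5, -1) = (4*(-2))*3 = -8*3 = -24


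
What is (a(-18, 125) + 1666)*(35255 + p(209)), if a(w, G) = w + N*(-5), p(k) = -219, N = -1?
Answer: 57914508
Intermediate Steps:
a(w, G) = 5 + w (a(w, G) = w - 1*(-5) = w + 5 = 5 + w)
(a(-18, 125) + 1666)*(35255 + p(209)) = ((5 - 18) + 1666)*(35255 - 219) = (-13 + 1666)*35036 = 1653*35036 = 57914508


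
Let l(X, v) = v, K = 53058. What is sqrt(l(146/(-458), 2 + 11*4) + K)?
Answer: 4*sqrt(3319) ≈ 230.44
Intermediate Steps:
sqrt(l(146/(-458), 2 + 11*4) + K) = sqrt((2 + 11*4) + 53058) = sqrt((2 + 44) + 53058) = sqrt(46 + 53058) = sqrt(53104) = 4*sqrt(3319)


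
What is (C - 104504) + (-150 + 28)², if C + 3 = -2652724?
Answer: -2742347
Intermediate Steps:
C = -2652727 (C = -3 - 2652724 = -2652727)
(C - 104504) + (-150 + 28)² = (-2652727 - 104504) + (-150 + 28)² = -2757231 + (-122)² = -2757231 + 14884 = -2742347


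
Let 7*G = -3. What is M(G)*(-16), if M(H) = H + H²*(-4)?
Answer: 912/49 ≈ 18.612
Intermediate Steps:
G = -3/7 (G = (⅐)*(-3) = -3/7 ≈ -0.42857)
M(H) = H - 4*H²
M(G)*(-16) = -3*(1 - 4*(-3/7))/7*(-16) = -3*(1 + 12/7)/7*(-16) = -3/7*19/7*(-16) = -57/49*(-16) = 912/49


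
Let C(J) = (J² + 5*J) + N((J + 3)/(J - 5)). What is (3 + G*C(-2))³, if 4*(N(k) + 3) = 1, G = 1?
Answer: -12167/64 ≈ -190.11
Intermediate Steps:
N(k) = -11/4 (N(k) = -3 + (¼)*1 = -3 + ¼ = -11/4)
C(J) = -11/4 + J² + 5*J (C(J) = (J² + 5*J) - 11/4 = -11/4 + J² + 5*J)
(3 + G*C(-2))³ = (3 + 1*(-11/4 + (-2)² + 5*(-2)))³ = (3 + 1*(-11/4 + 4 - 10))³ = (3 + 1*(-35/4))³ = (3 - 35/4)³ = (-23/4)³ = -12167/64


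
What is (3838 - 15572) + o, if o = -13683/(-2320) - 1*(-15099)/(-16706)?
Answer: -227295937381/19378960 ≈ -11729.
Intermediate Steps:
o = 96779259/19378960 (o = -13683*(-1/2320) + 15099*(-1/16706) = 13683/2320 - 15099/16706 = 96779259/19378960 ≈ 4.9940)
(3838 - 15572) + o = (3838 - 15572) + 96779259/19378960 = -11734 + 96779259/19378960 = -227295937381/19378960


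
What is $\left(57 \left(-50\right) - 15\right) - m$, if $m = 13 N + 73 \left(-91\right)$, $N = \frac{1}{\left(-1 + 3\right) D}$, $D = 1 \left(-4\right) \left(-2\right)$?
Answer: $\frac{60435}{16} \approx 3777.2$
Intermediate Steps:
$D = 8$ ($D = \left(-4\right) \left(-2\right) = 8$)
$N = \frac{1}{16}$ ($N = \frac{1}{\left(-1 + 3\right) 8} = \frac{1}{2} \cdot \frac{1}{8} = \frac{1}{16} \approx 0.0625$)
$m = - \frac{106275}{16}$ ($m = 13 \cdot \frac{1}{16} + 73 \left(-91\right) = \frac{13}{16} - 6643 = - \frac{106275}{16} \approx -6642.2$)
$\left(57 \left(-50\right) - 15\right) - m = \left(57 \left(-50\right) - 15\right) - - \frac{106275}{16} = \left(-2850 - 15\right) + \frac{106275}{16} = -2865 + \frac{106275}{16} = \frac{60435}{16}$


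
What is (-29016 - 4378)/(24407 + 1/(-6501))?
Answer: -108547197/79334953 ≈ -1.3682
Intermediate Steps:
(-29016 - 4378)/(24407 + 1/(-6501)) = -33394/(24407 - 1/6501) = -33394/158669906/6501 = -33394*6501/158669906 = -108547197/79334953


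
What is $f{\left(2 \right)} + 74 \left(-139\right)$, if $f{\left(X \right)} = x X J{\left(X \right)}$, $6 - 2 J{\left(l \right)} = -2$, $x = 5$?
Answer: $-10246$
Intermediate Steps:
$J{\left(l \right)} = 4$ ($J{\left(l \right)} = 3 - -1 = 3 + 1 = 4$)
$f{\left(X \right)} = 20 X$ ($f{\left(X \right)} = 5 X 4 = 20 X$)
$f{\left(2 \right)} + 74 \left(-139\right) = 20 \cdot 2 + 74 \left(-139\right) = 40 - 10286 = -10246$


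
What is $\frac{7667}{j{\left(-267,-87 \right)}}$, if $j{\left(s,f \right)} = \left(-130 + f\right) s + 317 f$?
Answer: $\frac{697}{2760} \approx 0.25254$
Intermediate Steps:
$j{\left(s,f \right)} = 317 f + s \left(-130 + f\right)$ ($j{\left(s,f \right)} = s \left(-130 + f\right) + 317 f = 317 f + s \left(-130 + f\right)$)
$\frac{7667}{j{\left(-267,-87 \right)}} = \frac{7667}{\left(-130\right) \left(-267\right) + 317 \left(-87\right) - -23229} = \frac{7667}{34710 - 27579 + 23229} = \frac{7667}{30360} = 7667 \cdot \frac{1}{30360} = \frac{697}{2760}$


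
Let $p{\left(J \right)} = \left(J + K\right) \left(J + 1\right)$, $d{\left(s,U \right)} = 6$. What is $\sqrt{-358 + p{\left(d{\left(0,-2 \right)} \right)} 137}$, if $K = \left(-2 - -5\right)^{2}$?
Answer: $13 \sqrt{83} \approx 118.44$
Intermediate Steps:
$K = 9$ ($K = \left(-2 + 5\right)^{2} = 3^{2} = 9$)
$p{\left(J \right)} = \left(1 + J\right) \left(9 + J\right)$ ($p{\left(J \right)} = \left(J + 9\right) \left(J + 1\right) = \left(9 + J\right) \left(1 + J\right) = \left(1 + J\right) \left(9 + J\right)$)
$\sqrt{-358 + p{\left(d{\left(0,-2 \right)} \right)} 137} = \sqrt{-358 + \left(9 + 6^{2} + 10 \cdot 6\right) 137} = \sqrt{-358 + \left(9 + 36 + 60\right) 137} = \sqrt{-358 + 105 \cdot 137} = \sqrt{-358 + 14385} = \sqrt{14027} = 13 \sqrt{83}$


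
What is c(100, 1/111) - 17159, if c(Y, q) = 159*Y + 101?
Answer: -1158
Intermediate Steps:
c(Y, q) = 101 + 159*Y
c(100, 1/111) - 17159 = (101 + 159*100) - 17159 = (101 + 15900) - 17159 = 16001 - 17159 = -1158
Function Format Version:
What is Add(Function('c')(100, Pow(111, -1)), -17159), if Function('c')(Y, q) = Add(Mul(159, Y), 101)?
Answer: -1158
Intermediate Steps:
Function('c')(Y, q) = Add(101, Mul(159, Y))
Add(Function('c')(100, Pow(111, -1)), -17159) = Add(Add(101, Mul(159, 100)), -17159) = Add(Add(101, 15900), -17159) = Add(16001, -17159) = -1158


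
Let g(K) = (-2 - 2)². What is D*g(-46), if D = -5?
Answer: -80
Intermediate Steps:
g(K) = 16 (g(K) = (-4)² = 16)
D*g(-46) = -5*16 = -80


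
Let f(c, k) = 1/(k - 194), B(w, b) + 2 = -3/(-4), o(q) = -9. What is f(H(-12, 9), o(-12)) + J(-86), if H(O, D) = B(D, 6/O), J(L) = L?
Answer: -17459/203 ≈ -86.005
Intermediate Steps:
B(w, b) = -5/4 (B(w, b) = -2 - 3/(-4) = -2 - 3*(-1/4) = -2 + 3/4 = -5/4)
H(O, D) = -5/4
f(c, k) = 1/(-194 + k)
f(H(-12, 9), o(-12)) + J(-86) = 1/(-194 - 9) - 86 = 1/(-203) - 86 = -1/203 - 86 = -17459/203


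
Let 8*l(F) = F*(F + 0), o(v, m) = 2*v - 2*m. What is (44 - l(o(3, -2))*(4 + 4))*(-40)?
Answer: 2240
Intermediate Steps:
o(v, m) = -2*m + 2*v
l(F) = F**2/8 (l(F) = (F*(F + 0))/8 = (F*F)/8 = F**2/8)
(44 - l(o(3, -2))*(4 + 4))*(-40) = (44 - (-2*(-2) + 2*3)**2/8*(4 + 4))*(-40) = (44 - (4 + 6)**2/8*8)*(-40) = (44 - (1/8)*10**2*8)*(-40) = (44 - (1/8)*100*8)*(-40) = (44 - 25*8/2)*(-40) = (44 - 1*100)*(-40) = (44 - 100)*(-40) = -56*(-40) = 2240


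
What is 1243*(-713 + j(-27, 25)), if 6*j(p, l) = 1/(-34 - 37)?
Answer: -377547577/426 ≈ -8.8626e+5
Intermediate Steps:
j(p, l) = -1/426 (j(p, l) = 1/(6*(-34 - 37)) = (⅙)/(-71) = (⅙)*(-1/71) = -1/426)
1243*(-713 + j(-27, 25)) = 1243*(-713 - 1/426) = 1243*(-303739/426) = -377547577/426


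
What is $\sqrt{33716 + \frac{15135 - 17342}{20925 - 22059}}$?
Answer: $\frac{\sqrt{535306114}}{126} \approx 183.62$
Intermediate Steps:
$\sqrt{33716 + \frac{15135 - 17342}{20925 - 22059}} = \sqrt{33716 - \frac{2207}{20925 - 22059}} = \sqrt{33716 - \frac{2207}{-1134}} = \sqrt{33716 - - \frac{2207}{1134}} = \sqrt{33716 + \frac{2207}{1134}} = \sqrt{\frac{38236151}{1134}} = \frac{\sqrt{535306114}}{126}$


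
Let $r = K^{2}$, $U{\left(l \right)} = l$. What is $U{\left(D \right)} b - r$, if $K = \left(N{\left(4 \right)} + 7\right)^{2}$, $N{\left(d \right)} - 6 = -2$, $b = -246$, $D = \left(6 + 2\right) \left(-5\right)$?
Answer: $-4801$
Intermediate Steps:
$D = -40$ ($D = 8 \left(-5\right) = -40$)
$N{\left(d \right)} = 4$ ($N{\left(d \right)} = 6 - 2 = 4$)
$K = 121$ ($K = \left(4 + 7\right)^{2} = 11^{2} = 121$)
$r = 14641$ ($r = 121^{2} = 14641$)
$U{\left(D \right)} b - r = \left(-40\right) \left(-246\right) - 14641 = 9840 - 14641 = -4801$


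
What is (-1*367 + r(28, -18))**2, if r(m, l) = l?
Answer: 148225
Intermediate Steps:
(-1*367 + r(28, -18))**2 = (-1*367 - 18)**2 = (-367 - 18)**2 = (-385)**2 = 148225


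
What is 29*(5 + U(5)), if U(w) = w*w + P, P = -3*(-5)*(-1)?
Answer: 435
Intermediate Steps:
P = -15 (P = 15*(-1) = -15)
U(w) = -15 + w**2 (U(w) = w*w - 15 = w**2 - 15 = -15 + w**2)
29*(5 + U(5)) = 29*(5 + (-15 + 5**2)) = 29*(5 + (-15 + 25)) = 29*(5 + 10) = 29*15 = 435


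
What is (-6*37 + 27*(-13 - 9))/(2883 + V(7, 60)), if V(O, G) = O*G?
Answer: -272/1101 ≈ -0.24705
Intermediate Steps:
V(O, G) = G*O
(-6*37 + 27*(-13 - 9))/(2883 + V(7, 60)) = (-6*37 + 27*(-13 - 9))/(2883 + 60*7) = (-222 + 27*(-22))/(2883 + 420) = (-222 - 594)/3303 = -816*1/3303 = -272/1101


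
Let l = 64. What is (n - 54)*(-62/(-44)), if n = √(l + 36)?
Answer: -62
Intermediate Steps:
n = 10 (n = √(64 + 36) = √100 = 10)
(n - 54)*(-62/(-44)) = (10 - 54)*(-62/(-44)) = -(-2728)*(-1)/44 = -44*31/22 = -62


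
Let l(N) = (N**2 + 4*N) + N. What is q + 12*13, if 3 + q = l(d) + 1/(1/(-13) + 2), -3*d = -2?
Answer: 35392/225 ≈ 157.30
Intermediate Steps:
d = 2/3 (d = -1/3*(-2) = 2/3 ≈ 0.66667)
l(N) = N**2 + 5*N
q = 292/225 (q = -3 + (2*(5 + 2/3)/3 + 1/(1/(-13) + 2)) = -3 + ((2/3)*(17/3) + 1/(-1/13 + 2)) = -3 + (34/9 + 1/(25/13)) = -3 + (34/9 + 13/25) = -3 + 967/225 = 292/225 ≈ 1.2978)
q + 12*13 = 292/225 + 12*13 = 292/225 + 156 = 35392/225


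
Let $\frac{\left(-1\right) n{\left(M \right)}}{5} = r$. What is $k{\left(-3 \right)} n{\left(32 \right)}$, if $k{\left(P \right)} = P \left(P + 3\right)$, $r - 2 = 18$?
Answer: $0$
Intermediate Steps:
$r = 20$ ($r = 2 + 18 = 20$)
$k{\left(P \right)} = P \left(3 + P\right)$
$n{\left(M \right)} = -100$ ($n{\left(M \right)} = \left(-5\right) 20 = -100$)
$k{\left(-3 \right)} n{\left(32 \right)} = - 3 \left(3 - 3\right) \left(-100\right) = \left(-3\right) 0 \left(-100\right) = 0 \left(-100\right) = 0$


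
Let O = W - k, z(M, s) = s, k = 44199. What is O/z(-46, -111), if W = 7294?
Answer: 36905/111 ≈ 332.48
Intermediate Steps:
O = -36905 (O = 7294 - 1*44199 = 7294 - 44199 = -36905)
O/z(-46, -111) = -36905/(-111) = -36905*(-1/111) = 36905/111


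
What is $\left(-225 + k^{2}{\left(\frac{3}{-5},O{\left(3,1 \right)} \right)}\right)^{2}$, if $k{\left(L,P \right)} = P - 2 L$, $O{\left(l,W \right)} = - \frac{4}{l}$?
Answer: $\frac{2562485641}{50625} \approx 50617.0$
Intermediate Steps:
$\left(-225 + k^{2}{\left(\frac{3}{-5},O{\left(3,1 \right)} \right)}\right)^{2} = \left(-225 + \left(- \frac{4}{3} - 2 \frac{3}{-5}\right)^{2}\right)^{2} = \left(-225 + \left(\left(-4\right) \frac{1}{3} - 2 \cdot 3 \left(- \frac{1}{5}\right)\right)^{2}\right)^{2} = \left(-225 + \left(- \frac{4}{3} - - \frac{6}{5}\right)^{2}\right)^{2} = \left(-225 + \left(- \frac{4}{3} + \frac{6}{5}\right)^{2}\right)^{2} = \left(-225 + \left(- \frac{2}{15}\right)^{2}\right)^{2} = \left(-225 + \frac{4}{225}\right)^{2} = \left(- \frac{50621}{225}\right)^{2} = \frac{2562485641}{50625}$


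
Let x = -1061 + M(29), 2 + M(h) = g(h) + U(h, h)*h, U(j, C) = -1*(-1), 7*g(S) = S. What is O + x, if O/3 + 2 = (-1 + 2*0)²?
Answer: -7230/7 ≈ -1032.9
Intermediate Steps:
g(S) = S/7
U(j, C) = 1
M(h) = -2 + 8*h/7 (M(h) = -2 + (h/7 + 1*h) = -2 + (h/7 + h) = -2 + 8*h/7)
O = -3 (O = -6 + 3*(-1 + 2*0)² = -6 + 3*(-1 + 0)² = -6 + 3*(-1)² = -6 + 3*1 = -6 + 3 = -3)
x = -7209/7 (x = -1061 + (-2 + (8/7)*29) = -1061 + (-2 + 232/7) = -1061 + 218/7 = -7209/7 ≈ -1029.9)
O + x = -3 - 7209/7 = -7230/7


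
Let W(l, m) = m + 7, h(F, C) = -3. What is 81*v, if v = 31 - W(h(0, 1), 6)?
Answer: 1458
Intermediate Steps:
W(l, m) = 7 + m
v = 18 (v = 31 - (7 + 6) = 31 - 1*13 = 31 - 13 = 18)
81*v = 81*18 = 1458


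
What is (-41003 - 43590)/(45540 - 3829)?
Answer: -84593/41711 ≈ -2.0281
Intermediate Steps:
(-41003 - 43590)/(45540 - 3829) = -84593/41711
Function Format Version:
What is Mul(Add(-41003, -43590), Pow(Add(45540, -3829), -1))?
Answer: Rational(-84593, 41711) ≈ -2.0281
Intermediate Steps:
Mul(Add(-41003, -43590), Pow(Add(45540, -3829), -1)) = Mul(-84593, Pow(41711, -1)) = Mul(-84593, Rational(1, 41711)) = Rational(-84593, 41711)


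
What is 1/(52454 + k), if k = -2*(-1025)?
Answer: 1/54504 ≈ 1.8347e-5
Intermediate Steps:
k = 2050
1/(52454 + k) = 1/(52454 + 2050) = 1/54504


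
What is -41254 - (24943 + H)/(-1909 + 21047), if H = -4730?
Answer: -789539265/19138 ≈ -41255.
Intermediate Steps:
-41254 - (24943 + H)/(-1909 + 21047) = -41254 - (24943 - 4730)/(-1909 + 21047) = -41254 - 20213/19138 = -789539265/19138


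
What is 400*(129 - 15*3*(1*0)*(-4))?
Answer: 51600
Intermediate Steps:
400*(129 - 15*3*(1*0)*(-4)) = 400*(129 - 15*3*0*(-4)) = 400*(129 - 0*(-4)) = 400*(129 - 15*0) = 400*(129 + 0) = 400*129 = 51600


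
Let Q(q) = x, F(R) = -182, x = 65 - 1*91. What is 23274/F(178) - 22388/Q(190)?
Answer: 66721/91 ≈ 733.20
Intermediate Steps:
x = -26 (x = 65 - 91 = -26)
Q(q) = -26
23274/F(178) - 22388/Q(190) = 23274/(-182) - 22388/(-26) = 23274*(-1/182) - 22388*(-1/26) = -11637/91 + 11194/13 = 66721/91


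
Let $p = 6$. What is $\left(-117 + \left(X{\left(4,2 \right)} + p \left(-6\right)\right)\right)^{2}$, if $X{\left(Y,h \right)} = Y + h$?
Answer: $21609$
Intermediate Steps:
$\left(-117 + \left(X{\left(4,2 \right)} + p \left(-6\right)\right)\right)^{2} = \left(-117 + \left(\left(4 + 2\right) + 6 \left(-6\right)\right)\right)^{2} = \left(-117 + \left(6 - 36\right)\right)^{2} = \left(-117 - 30\right)^{2} = \left(-147\right)^{2} = 21609$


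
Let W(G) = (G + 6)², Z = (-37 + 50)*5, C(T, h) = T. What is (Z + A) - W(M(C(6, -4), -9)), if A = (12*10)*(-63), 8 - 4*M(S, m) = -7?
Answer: -121441/16 ≈ -7590.1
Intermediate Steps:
M(S, m) = 15/4 (M(S, m) = 2 - ¼*(-7) = 2 + 7/4 = 15/4)
Z = 65 (Z = 13*5 = 65)
W(G) = (6 + G)²
A = -7560 (A = 120*(-63) = -7560)
(Z + A) - W(M(C(6, -4), -9)) = (65 - 7560) - (6 + 15/4)² = -7495 - (39/4)² = -7495 - 1*1521/16 = -7495 - 1521/16 = -121441/16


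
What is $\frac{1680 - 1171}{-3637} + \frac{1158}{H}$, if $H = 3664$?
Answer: $\frac{1173335}{6662984} \approx 0.1761$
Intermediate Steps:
$\frac{1680 - 1171}{-3637} + \frac{1158}{H} = \frac{1680 - 1171}{-3637} + \frac{1158}{3664} = 509 \left(- \frac{1}{3637}\right) + 1158 \cdot \frac{1}{3664} = - \frac{509}{3637} + \frac{579}{1832} = \frac{1173335}{6662984}$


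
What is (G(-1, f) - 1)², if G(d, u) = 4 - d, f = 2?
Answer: 16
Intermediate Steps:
(G(-1, f) - 1)² = ((4 - 1*(-1)) - 1)² = ((4 + 1) - 1)² = (5 - 1)² = 4² = 16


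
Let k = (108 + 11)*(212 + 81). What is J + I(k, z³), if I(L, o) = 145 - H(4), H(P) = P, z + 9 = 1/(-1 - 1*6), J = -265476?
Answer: -265335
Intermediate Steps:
z = -64/7 (z = -9 + 1/(-1 - 1*6) = -9 + 1/(-1 - 6) = -9 + 1/(-7) = -9 - ⅐ = -64/7 ≈ -9.1429)
k = 34867 (k = 119*293 = 34867)
I(L, o) = 141 (I(L, o) = 145 - 1*4 = 145 - 4 = 141)
J + I(k, z³) = -265476 + 141 = -265335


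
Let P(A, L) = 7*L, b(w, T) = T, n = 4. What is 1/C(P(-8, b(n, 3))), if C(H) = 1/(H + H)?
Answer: 42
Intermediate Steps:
C(H) = 1/(2*H)
1/C(P(-8, b(n, 3))) = 1/(1/(2*((7*3)))) = 1/((½)/21) = 1/((½)*(1/21)) = 1/(1/42) = 42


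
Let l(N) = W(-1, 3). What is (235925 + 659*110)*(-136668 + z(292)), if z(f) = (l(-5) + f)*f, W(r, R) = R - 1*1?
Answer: -15673650300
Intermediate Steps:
W(r, R) = -1 + R (W(r, R) = R - 1 = -1 + R)
l(N) = 2 (l(N) = -1 + 3 = 2)
z(f) = f*(2 + f) (z(f) = (2 + f)*f = f*(2 + f))
(235925 + 659*110)*(-136668 + z(292)) = (235925 + 659*110)*(-136668 + 292*(2 + 292)) = (235925 + 72490)*(-136668 + 292*294) = 308415*(-136668 + 85848) = 308415*(-50820) = -15673650300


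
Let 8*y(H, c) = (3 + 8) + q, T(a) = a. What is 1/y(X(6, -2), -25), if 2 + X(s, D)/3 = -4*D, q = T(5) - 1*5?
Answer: 8/11 ≈ 0.72727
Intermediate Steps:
q = 0 (q = 5 - 1*5 = 5 - 5 = 0)
X(s, D) = -6 - 12*D (X(s, D) = -6 + 3*(-4*D) = -6 - 12*D)
y(H, c) = 11/8 (y(H, c) = ((3 + 8) + 0)/8 = (11 + 0)/8 = (⅛)*11 = 11/8)
1/y(X(6, -2), -25) = 1/(11/8) = 8/11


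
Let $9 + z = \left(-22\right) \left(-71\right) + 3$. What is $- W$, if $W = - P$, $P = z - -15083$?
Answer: $16639$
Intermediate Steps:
$z = 1556$ ($z = -9 + \left(\left(-22\right) \left(-71\right) + 3\right) = -9 + \left(1562 + 3\right) = -9 + 1565 = 1556$)
$P = 16639$ ($P = 1556 - -15083 = 1556 + 15083 = 16639$)
$W = -16639$ ($W = \left(-1\right) 16639 = -16639$)
$- W = \left(-1\right) \left(-16639\right) = 16639$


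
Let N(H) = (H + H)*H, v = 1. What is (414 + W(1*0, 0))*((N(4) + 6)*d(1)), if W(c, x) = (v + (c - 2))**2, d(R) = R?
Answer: 15770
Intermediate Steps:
N(H) = 2*H**2 (N(H) = (2*H)*H = 2*H**2)
W(c, x) = (-1 + c)**2 (W(c, x) = (1 + (c - 2))**2 = (1 + (-2 + c))**2 = (-1 + c)**2)
(414 + W(1*0, 0))*((N(4) + 6)*d(1)) = (414 + (-1 + 1*0)**2)*((2*4**2 + 6)*1) = (414 + (-1 + 0)**2)*((2*16 + 6)*1) = (414 + (-1)**2)*((32 + 6)*1) = (414 + 1)*(38*1) = 415*38 = 15770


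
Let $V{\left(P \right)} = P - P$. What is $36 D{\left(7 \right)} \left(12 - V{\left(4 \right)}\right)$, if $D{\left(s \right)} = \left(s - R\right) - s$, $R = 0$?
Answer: $0$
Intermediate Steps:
$V{\left(P \right)} = 0$
$D{\left(s \right)} = 0$ ($D{\left(s \right)} = \left(s - 0\right) - s = \left(s + 0\right) - s = s - s = 0$)
$36 D{\left(7 \right)} \left(12 - V{\left(4 \right)}\right) = 36 \cdot 0 \left(12 - 0\right) = 0 \left(12 + 0\right) = 0 \cdot 12 = 0$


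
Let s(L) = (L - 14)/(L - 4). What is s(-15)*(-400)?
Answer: -11600/19 ≈ -610.53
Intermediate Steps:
s(L) = (-14 + L)/(-4 + L)
s(-15)*(-400) = ((-14 - 15)/(-4 - 15))*(-400) = (-29/(-19))*(-400) = -1/19*(-29)*(-400) = (29/19)*(-400) = -11600/19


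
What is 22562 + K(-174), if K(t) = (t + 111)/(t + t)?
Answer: 2617213/116 ≈ 22562.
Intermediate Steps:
K(t) = (111 + t)/(2*t) (K(t) = (111 + t)/((2*t)) = (111 + t)*(1/(2*t)) = (111 + t)/(2*t))
22562 + K(-174) = 22562 + (1/2)*(111 - 174)/(-174) = 22562 + (1/2)*(-1/174)*(-63) = 22562 + 21/116 = 2617213/116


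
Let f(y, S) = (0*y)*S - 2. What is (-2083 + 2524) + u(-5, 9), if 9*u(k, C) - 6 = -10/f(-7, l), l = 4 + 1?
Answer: 3980/9 ≈ 442.22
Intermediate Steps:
l = 5
f(y, S) = -2 (f(y, S) = 0*S - 2 = 0 - 2 = -2)
u(k, C) = 11/9 (u(k, C) = 2/3 + (-10/(-2))/9 = 2/3 + (-10*(-1/2))/9 = 2/3 + (1/9)*5 = 2/3 + 5/9 = 11/9)
(-2083 + 2524) + u(-5, 9) = (-2083 + 2524) + 11/9 = 441 + 11/9 = 3980/9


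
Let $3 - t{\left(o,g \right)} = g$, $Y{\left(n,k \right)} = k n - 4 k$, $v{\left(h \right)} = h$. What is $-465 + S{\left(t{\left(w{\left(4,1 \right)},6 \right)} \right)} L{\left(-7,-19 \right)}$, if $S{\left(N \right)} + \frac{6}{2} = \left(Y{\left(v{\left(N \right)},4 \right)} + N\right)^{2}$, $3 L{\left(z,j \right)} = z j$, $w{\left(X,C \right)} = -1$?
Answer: $\frac{126019}{3} \approx 42006.0$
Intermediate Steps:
$L{\left(z,j \right)} = \frac{j z}{3}$ ($L{\left(z,j \right)} = \frac{z j}{3} = \frac{j z}{3}$)
$Y{\left(n,k \right)} = - 4 k + k n$
$t{\left(o,g \right)} = 3 - g$
$S{\left(N \right)} = -3 + \left(-16 + 5 N\right)^{2}$ ($S{\left(N \right)} = -3 + \left(4 \left(-4 + N\right) + N\right)^{2} = -3 + \left(\left(-16 + 4 N\right) + N\right)^{2} = -3 + \left(-16 + 5 N\right)^{2}$)
$-465 + S{\left(t{\left(w{\left(4,1 \right)},6 \right)} \right)} L{\left(-7,-19 \right)} = -465 + \left(-3 + \left(-16 + 5 \left(3 - 6\right)\right)^{2}\right) \frac{1}{3} \left(-19\right) \left(-7\right) = -465 + \left(-3 + \left(-16 + 5 \left(3 - 6\right)\right)^{2}\right) \frac{133}{3} = -465 + \left(-3 + \left(-16 + 5 \left(-3\right)\right)^{2}\right) \frac{133}{3} = -465 + \left(-3 + \left(-16 - 15\right)^{2}\right) \frac{133}{3} = -465 + \left(-3 + \left(-31\right)^{2}\right) \frac{133}{3} = -465 + \left(-3 + 961\right) \frac{133}{3} = -465 + 958 \cdot \frac{133}{3} = -465 + \frac{127414}{3} = \frac{126019}{3}$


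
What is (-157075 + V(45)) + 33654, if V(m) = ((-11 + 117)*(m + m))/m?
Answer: -123209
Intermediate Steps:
V(m) = 212 (V(m) = (106*(2*m))/m = (212*m)/m = 212)
(-157075 + V(45)) + 33654 = (-157075 + 212) + 33654 = -156863 + 33654 = -123209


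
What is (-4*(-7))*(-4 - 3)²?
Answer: 1372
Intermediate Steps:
(-4*(-7))*(-4 - 3)² = 28*(-7)² = 28*49 = 1372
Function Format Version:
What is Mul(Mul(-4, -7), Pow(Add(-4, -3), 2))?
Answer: 1372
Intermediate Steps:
Mul(Mul(-4, -7), Pow(Add(-4, -3), 2)) = Mul(28, Pow(-7, 2)) = Mul(28, 49) = 1372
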